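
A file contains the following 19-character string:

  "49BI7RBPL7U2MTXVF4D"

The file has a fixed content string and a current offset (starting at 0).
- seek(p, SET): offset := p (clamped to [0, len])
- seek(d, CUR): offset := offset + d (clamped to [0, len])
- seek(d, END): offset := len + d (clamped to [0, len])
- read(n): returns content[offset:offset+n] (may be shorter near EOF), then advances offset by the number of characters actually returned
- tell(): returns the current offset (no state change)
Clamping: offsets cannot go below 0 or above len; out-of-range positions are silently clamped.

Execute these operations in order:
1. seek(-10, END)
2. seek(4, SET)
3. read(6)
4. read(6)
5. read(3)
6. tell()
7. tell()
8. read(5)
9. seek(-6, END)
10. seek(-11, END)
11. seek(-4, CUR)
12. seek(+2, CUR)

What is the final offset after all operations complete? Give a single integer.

After 1 (seek(-10, END)): offset=9
After 2 (seek(4, SET)): offset=4
After 3 (read(6)): returned '7RBPL7', offset=10
After 4 (read(6)): returned 'U2MTXV', offset=16
After 5 (read(3)): returned 'F4D', offset=19
After 6 (tell()): offset=19
After 7 (tell()): offset=19
After 8 (read(5)): returned '', offset=19
After 9 (seek(-6, END)): offset=13
After 10 (seek(-11, END)): offset=8
After 11 (seek(-4, CUR)): offset=4
After 12 (seek(+2, CUR)): offset=6

Answer: 6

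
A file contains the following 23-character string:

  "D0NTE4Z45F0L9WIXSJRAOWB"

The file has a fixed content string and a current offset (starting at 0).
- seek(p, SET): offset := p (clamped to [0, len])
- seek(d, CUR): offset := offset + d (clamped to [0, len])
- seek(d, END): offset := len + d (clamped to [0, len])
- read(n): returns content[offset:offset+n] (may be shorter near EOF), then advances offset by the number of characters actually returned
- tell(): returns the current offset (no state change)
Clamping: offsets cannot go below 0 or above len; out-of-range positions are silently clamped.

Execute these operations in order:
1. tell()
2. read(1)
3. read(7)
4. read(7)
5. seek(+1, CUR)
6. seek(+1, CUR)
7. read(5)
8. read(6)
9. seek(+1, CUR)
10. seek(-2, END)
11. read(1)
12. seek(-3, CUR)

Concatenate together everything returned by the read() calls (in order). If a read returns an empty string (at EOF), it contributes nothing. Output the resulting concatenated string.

After 1 (tell()): offset=0
After 2 (read(1)): returned 'D', offset=1
After 3 (read(7)): returned '0NTE4Z4', offset=8
After 4 (read(7)): returned '5F0L9WI', offset=15
After 5 (seek(+1, CUR)): offset=16
After 6 (seek(+1, CUR)): offset=17
After 7 (read(5)): returned 'JRAOW', offset=22
After 8 (read(6)): returned 'B', offset=23
After 9 (seek(+1, CUR)): offset=23
After 10 (seek(-2, END)): offset=21
After 11 (read(1)): returned 'W', offset=22
After 12 (seek(-3, CUR)): offset=19

Answer: D0NTE4Z45F0L9WIJRAOWBW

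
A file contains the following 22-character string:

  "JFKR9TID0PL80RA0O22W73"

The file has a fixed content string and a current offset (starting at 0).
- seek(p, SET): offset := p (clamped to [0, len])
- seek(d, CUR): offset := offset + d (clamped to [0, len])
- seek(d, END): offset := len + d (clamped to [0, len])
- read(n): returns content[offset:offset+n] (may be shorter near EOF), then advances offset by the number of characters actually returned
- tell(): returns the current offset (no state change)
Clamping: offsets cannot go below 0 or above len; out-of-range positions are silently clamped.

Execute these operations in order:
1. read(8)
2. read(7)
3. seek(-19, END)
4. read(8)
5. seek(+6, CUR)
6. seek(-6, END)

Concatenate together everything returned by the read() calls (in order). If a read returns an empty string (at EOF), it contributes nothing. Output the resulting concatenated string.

After 1 (read(8)): returned 'JFKR9TID', offset=8
After 2 (read(7)): returned '0PL80RA', offset=15
After 3 (seek(-19, END)): offset=3
After 4 (read(8)): returned 'R9TID0PL', offset=11
After 5 (seek(+6, CUR)): offset=17
After 6 (seek(-6, END)): offset=16

Answer: JFKR9TID0PL80RAR9TID0PL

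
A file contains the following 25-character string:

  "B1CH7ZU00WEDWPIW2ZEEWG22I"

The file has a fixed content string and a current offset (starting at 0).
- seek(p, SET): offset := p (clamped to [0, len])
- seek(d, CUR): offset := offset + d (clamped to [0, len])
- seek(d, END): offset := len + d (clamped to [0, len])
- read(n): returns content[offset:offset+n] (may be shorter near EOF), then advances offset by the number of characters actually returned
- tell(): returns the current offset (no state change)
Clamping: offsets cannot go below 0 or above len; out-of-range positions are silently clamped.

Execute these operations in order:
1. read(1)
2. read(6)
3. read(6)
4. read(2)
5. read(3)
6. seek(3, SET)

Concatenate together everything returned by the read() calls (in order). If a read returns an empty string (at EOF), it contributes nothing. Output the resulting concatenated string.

After 1 (read(1)): returned 'B', offset=1
After 2 (read(6)): returned '1CH7ZU', offset=7
After 3 (read(6)): returned '00WEDW', offset=13
After 4 (read(2)): returned 'PI', offset=15
After 5 (read(3)): returned 'W2Z', offset=18
After 6 (seek(3, SET)): offset=3

Answer: B1CH7ZU00WEDWPIW2Z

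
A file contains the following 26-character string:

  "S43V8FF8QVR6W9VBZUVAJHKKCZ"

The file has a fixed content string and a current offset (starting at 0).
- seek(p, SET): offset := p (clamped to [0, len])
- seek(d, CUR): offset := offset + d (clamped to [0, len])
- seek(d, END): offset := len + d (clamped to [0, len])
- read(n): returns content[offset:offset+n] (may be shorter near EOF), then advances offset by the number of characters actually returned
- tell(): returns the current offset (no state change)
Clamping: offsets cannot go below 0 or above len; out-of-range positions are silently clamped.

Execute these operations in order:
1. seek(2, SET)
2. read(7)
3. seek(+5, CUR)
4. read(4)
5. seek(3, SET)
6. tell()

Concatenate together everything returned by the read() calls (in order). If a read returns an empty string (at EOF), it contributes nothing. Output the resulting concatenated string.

Answer: 3V8FF8QVBZU

Derivation:
After 1 (seek(2, SET)): offset=2
After 2 (read(7)): returned '3V8FF8Q', offset=9
After 3 (seek(+5, CUR)): offset=14
After 4 (read(4)): returned 'VBZU', offset=18
After 5 (seek(3, SET)): offset=3
After 6 (tell()): offset=3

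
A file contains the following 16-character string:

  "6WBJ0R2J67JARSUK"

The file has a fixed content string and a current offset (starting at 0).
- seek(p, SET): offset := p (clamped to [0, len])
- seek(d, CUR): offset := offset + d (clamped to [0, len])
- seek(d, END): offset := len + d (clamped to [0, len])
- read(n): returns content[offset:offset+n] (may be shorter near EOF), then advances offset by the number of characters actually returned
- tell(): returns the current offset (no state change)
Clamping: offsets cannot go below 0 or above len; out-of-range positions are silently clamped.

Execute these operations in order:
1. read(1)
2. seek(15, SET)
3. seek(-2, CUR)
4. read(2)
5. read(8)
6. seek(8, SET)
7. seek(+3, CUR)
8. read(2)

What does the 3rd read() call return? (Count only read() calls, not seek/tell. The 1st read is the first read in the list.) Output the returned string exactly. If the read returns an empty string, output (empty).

After 1 (read(1)): returned '6', offset=1
After 2 (seek(15, SET)): offset=15
After 3 (seek(-2, CUR)): offset=13
After 4 (read(2)): returned 'SU', offset=15
After 5 (read(8)): returned 'K', offset=16
After 6 (seek(8, SET)): offset=8
After 7 (seek(+3, CUR)): offset=11
After 8 (read(2)): returned 'AR', offset=13

Answer: K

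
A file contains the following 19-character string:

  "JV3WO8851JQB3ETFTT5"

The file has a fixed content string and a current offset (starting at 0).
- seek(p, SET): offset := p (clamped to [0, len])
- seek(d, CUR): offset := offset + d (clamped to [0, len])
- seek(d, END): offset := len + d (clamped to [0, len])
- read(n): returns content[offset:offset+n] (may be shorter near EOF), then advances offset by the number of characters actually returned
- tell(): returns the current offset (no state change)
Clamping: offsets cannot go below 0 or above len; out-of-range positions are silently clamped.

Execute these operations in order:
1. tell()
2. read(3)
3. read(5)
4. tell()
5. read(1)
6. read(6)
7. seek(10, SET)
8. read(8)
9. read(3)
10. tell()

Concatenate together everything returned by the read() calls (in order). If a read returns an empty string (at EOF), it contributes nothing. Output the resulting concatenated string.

Answer: JV3WO8851JQB3ETQB3ETFTT5

Derivation:
After 1 (tell()): offset=0
After 2 (read(3)): returned 'JV3', offset=3
After 3 (read(5)): returned 'WO885', offset=8
After 4 (tell()): offset=8
After 5 (read(1)): returned '1', offset=9
After 6 (read(6)): returned 'JQB3ET', offset=15
After 7 (seek(10, SET)): offset=10
After 8 (read(8)): returned 'QB3ETFTT', offset=18
After 9 (read(3)): returned '5', offset=19
After 10 (tell()): offset=19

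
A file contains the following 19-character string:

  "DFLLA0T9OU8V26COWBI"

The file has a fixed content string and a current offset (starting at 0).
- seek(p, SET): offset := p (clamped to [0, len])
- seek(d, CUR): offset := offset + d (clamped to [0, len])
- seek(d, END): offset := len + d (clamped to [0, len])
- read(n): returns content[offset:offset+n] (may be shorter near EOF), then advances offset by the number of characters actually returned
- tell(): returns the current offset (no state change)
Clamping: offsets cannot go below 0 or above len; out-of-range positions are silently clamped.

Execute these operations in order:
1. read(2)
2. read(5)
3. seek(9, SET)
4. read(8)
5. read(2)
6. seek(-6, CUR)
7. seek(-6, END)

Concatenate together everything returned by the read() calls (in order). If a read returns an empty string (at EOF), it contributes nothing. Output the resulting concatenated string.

Answer: DFLLA0TU8V26COWBI

Derivation:
After 1 (read(2)): returned 'DF', offset=2
After 2 (read(5)): returned 'LLA0T', offset=7
After 3 (seek(9, SET)): offset=9
After 4 (read(8)): returned 'U8V26COW', offset=17
After 5 (read(2)): returned 'BI', offset=19
After 6 (seek(-6, CUR)): offset=13
After 7 (seek(-6, END)): offset=13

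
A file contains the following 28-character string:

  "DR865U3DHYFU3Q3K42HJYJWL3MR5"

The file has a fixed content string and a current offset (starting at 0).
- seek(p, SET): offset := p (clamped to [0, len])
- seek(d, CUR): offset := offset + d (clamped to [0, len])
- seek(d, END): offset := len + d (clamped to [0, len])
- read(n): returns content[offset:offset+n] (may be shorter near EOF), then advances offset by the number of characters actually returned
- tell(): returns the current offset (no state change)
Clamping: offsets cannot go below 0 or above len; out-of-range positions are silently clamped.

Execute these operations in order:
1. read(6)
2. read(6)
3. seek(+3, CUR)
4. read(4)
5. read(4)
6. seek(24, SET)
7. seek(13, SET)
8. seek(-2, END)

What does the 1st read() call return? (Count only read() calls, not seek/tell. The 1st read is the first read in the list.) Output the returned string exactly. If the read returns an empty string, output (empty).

After 1 (read(6)): returned 'DR865U', offset=6
After 2 (read(6)): returned '3DHYFU', offset=12
After 3 (seek(+3, CUR)): offset=15
After 4 (read(4)): returned 'K42H', offset=19
After 5 (read(4)): returned 'JYJW', offset=23
After 6 (seek(24, SET)): offset=24
After 7 (seek(13, SET)): offset=13
After 8 (seek(-2, END)): offset=26

Answer: DR865U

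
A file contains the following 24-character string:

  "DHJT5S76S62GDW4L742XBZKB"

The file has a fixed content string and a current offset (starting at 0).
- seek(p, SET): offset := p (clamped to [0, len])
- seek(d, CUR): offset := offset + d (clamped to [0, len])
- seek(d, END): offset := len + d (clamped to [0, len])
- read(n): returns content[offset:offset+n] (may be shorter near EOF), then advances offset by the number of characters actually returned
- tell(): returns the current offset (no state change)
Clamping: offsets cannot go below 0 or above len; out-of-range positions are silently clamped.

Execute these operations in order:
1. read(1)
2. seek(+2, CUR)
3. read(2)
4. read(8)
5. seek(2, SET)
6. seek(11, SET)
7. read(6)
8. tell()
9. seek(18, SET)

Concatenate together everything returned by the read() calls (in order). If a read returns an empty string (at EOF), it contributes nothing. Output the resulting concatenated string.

Answer: DT5S76S62GDGDW4L7

Derivation:
After 1 (read(1)): returned 'D', offset=1
After 2 (seek(+2, CUR)): offset=3
After 3 (read(2)): returned 'T5', offset=5
After 4 (read(8)): returned 'S76S62GD', offset=13
After 5 (seek(2, SET)): offset=2
After 6 (seek(11, SET)): offset=11
After 7 (read(6)): returned 'GDW4L7', offset=17
After 8 (tell()): offset=17
After 9 (seek(18, SET)): offset=18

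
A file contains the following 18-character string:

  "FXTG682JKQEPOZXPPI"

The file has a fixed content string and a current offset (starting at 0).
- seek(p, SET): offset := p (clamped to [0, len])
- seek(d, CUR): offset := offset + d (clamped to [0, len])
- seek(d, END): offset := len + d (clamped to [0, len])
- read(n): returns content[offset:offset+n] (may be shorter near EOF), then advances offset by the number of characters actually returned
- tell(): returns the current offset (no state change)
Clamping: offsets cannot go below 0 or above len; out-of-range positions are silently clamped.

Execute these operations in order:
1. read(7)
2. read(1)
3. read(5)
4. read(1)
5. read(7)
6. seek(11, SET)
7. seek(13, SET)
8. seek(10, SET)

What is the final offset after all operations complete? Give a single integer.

After 1 (read(7)): returned 'FXTG682', offset=7
After 2 (read(1)): returned 'J', offset=8
After 3 (read(5)): returned 'KQEPO', offset=13
After 4 (read(1)): returned 'Z', offset=14
After 5 (read(7)): returned 'XPPI', offset=18
After 6 (seek(11, SET)): offset=11
After 7 (seek(13, SET)): offset=13
After 8 (seek(10, SET)): offset=10

Answer: 10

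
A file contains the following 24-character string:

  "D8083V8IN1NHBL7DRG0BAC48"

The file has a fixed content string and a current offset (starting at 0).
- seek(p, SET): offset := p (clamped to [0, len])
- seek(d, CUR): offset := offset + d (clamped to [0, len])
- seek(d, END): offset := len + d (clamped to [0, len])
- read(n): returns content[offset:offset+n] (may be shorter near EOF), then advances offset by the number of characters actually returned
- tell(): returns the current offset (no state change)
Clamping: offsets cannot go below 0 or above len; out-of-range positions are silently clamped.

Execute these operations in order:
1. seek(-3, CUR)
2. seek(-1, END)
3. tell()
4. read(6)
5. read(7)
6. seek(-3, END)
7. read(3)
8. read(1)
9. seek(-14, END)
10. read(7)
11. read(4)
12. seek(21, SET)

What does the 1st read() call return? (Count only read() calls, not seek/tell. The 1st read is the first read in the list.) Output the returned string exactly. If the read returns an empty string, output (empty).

Answer: 8

Derivation:
After 1 (seek(-3, CUR)): offset=0
After 2 (seek(-1, END)): offset=23
After 3 (tell()): offset=23
After 4 (read(6)): returned '8', offset=24
After 5 (read(7)): returned '', offset=24
After 6 (seek(-3, END)): offset=21
After 7 (read(3)): returned 'C48', offset=24
After 8 (read(1)): returned '', offset=24
After 9 (seek(-14, END)): offset=10
After 10 (read(7)): returned 'NHBL7DR', offset=17
After 11 (read(4)): returned 'G0BA', offset=21
After 12 (seek(21, SET)): offset=21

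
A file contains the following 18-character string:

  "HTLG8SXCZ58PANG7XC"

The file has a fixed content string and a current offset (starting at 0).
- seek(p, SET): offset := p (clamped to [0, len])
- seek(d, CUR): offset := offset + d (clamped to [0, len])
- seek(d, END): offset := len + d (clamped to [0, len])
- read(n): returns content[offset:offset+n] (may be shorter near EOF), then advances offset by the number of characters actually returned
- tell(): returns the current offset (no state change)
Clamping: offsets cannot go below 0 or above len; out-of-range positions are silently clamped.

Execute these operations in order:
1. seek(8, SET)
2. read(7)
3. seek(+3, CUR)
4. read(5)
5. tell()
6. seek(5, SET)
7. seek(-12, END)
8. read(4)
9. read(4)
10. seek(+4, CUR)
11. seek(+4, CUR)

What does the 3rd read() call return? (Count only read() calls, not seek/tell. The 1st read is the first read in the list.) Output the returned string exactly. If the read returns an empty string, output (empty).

Answer: XCZ5

Derivation:
After 1 (seek(8, SET)): offset=8
After 2 (read(7)): returned 'Z58PANG', offset=15
After 3 (seek(+3, CUR)): offset=18
After 4 (read(5)): returned '', offset=18
After 5 (tell()): offset=18
After 6 (seek(5, SET)): offset=5
After 7 (seek(-12, END)): offset=6
After 8 (read(4)): returned 'XCZ5', offset=10
After 9 (read(4)): returned '8PAN', offset=14
After 10 (seek(+4, CUR)): offset=18
After 11 (seek(+4, CUR)): offset=18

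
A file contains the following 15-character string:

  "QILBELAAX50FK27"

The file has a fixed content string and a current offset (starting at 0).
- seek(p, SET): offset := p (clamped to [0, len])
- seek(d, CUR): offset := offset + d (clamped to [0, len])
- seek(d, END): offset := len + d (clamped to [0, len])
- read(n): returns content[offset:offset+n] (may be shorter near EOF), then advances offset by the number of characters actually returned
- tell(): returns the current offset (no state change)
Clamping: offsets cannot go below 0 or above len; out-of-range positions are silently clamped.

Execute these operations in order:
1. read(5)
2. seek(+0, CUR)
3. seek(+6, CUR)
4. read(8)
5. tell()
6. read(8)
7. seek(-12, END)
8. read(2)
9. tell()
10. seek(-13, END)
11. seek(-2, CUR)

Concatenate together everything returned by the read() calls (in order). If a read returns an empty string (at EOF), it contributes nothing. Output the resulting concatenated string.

After 1 (read(5)): returned 'QILBE', offset=5
After 2 (seek(+0, CUR)): offset=5
After 3 (seek(+6, CUR)): offset=11
After 4 (read(8)): returned 'FK27', offset=15
After 5 (tell()): offset=15
After 6 (read(8)): returned '', offset=15
After 7 (seek(-12, END)): offset=3
After 8 (read(2)): returned 'BE', offset=5
After 9 (tell()): offset=5
After 10 (seek(-13, END)): offset=2
After 11 (seek(-2, CUR)): offset=0

Answer: QILBEFK27BE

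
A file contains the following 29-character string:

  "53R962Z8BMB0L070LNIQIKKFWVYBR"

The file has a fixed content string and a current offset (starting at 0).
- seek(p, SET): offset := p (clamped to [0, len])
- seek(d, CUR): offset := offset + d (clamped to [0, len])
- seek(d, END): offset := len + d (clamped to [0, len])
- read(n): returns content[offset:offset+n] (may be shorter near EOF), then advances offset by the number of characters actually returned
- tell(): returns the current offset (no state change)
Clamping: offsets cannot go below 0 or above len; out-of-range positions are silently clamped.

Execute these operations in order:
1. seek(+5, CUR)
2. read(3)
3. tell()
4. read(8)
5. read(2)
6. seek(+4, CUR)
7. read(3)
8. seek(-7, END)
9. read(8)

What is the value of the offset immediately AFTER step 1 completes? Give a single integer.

Answer: 5

Derivation:
After 1 (seek(+5, CUR)): offset=5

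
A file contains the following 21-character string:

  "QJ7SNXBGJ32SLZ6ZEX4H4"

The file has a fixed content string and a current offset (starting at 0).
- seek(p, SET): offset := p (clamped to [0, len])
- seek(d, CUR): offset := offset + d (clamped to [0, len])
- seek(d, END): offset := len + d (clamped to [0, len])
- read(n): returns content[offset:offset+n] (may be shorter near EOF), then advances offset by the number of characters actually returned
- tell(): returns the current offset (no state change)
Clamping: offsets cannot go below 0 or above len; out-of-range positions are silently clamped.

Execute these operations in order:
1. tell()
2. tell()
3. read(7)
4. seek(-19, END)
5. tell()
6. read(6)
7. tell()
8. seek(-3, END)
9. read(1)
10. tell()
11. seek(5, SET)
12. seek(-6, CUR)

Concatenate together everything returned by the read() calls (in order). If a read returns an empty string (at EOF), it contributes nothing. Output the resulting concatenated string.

After 1 (tell()): offset=0
After 2 (tell()): offset=0
After 3 (read(7)): returned 'QJ7SNXB', offset=7
After 4 (seek(-19, END)): offset=2
After 5 (tell()): offset=2
After 6 (read(6)): returned '7SNXBG', offset=8
After 7 (tell()): offset=8
After 8 (seek(-3, END)): offset=18
After 9 (read(1)): returned '4', offset=19
After 10 (tell()): offset=19
After 11 (seek(5, SET)): offset=5
After 12 (seek(-6, CUR)): offset=0

Answer: QJ7SNXB7SNXBG4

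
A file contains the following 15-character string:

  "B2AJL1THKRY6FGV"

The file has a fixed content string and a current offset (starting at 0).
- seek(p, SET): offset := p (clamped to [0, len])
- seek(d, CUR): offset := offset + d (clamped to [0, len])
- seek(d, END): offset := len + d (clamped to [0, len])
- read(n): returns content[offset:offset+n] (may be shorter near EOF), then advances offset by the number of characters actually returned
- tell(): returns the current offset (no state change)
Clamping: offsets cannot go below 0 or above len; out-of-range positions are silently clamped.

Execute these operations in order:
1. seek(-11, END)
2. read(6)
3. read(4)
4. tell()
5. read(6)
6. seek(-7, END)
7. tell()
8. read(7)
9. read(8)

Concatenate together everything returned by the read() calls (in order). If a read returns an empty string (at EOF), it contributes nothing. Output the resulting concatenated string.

Answer: L1THKRY6FGVKRY6FGV

Derivation:
After 1 (seek(-11, END)): offset=4
After 2 (read(6)): returned 'L1THKR', offset=10
After 3 (read(4)): returned 'Y6FG', offset=14
After 4 (tell()): offset=14
After 5 (read(6)): returned 'V', offset=15
After 6 (seek(-7, END)): offset=8
After 7 (tell()): offset=8
After 8 (read(7)): returned 'KRY6FGV', offset=15
After 9 (read(8)): returned '', offset=15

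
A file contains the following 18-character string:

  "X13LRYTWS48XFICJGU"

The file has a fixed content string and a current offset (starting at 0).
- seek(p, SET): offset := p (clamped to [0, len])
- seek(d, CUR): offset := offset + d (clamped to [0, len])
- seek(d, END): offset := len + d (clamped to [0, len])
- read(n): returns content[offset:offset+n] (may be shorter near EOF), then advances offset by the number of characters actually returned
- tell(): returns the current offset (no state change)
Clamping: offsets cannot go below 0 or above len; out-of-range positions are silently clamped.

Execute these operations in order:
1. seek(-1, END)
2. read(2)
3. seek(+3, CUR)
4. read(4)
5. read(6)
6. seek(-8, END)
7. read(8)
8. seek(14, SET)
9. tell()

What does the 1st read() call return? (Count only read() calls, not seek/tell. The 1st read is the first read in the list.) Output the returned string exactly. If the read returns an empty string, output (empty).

After 1 (seek(-1, END)): offset=17
After 2 (read(2)): returned 'U', offset=18
After 3 (seek(+3, CUR)): offset=18
After 4 (read(4)): returned '', offset=18
After 5 (read(6)): returned '', offset=18
After 6 (seek(-8, END)): offset=10
After 7 (read(8)): returned '8XFICJGU', offset=18
After 8 (seek(14, SET)): offset=14
After 9 (tell()): offset=14

Answer: U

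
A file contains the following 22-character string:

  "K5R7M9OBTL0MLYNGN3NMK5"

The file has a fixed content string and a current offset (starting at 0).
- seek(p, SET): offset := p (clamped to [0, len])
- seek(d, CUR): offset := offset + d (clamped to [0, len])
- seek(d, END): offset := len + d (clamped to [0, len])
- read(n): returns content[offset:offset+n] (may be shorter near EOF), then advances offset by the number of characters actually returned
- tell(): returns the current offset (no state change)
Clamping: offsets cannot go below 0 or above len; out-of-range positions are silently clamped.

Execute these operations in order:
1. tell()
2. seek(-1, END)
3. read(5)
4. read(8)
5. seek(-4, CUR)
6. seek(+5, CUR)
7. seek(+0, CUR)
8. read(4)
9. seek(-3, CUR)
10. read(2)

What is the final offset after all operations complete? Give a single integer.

Answer: 21

Derivation:
After 1 (tell()): offset=0
After 2 (seek(-1, END)): offset=21
After 3 (read(5)): returned '5', offset=22
After 4 (read(8)): returned '', offset=22
After 5 (seek(-4, CUR)): offset=18
After 6 (seek(+5, CUR)): offset=22
After 7 (seek(+0, CUR)): offset=22
After 8 (read(4)): returned '', offset=22
After 9 (seek(-3, CUR)): offset=19
After 10 (read(2)): returned 'MK', offset=21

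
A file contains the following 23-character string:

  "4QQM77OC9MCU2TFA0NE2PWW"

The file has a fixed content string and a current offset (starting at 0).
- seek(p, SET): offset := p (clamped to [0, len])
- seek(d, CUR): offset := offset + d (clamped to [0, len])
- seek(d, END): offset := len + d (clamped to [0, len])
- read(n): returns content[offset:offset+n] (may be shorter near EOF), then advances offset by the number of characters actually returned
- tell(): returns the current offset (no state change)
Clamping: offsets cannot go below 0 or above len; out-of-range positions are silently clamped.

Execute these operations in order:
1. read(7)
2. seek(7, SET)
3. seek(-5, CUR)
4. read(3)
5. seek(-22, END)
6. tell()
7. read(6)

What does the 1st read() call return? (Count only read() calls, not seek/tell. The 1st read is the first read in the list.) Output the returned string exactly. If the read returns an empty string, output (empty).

Answer: 4QQM77O

Derivation:
After 1 (read(7)): returned '4QQM77O', offset=7
After 2 (seek(7, SET)): offset=7
After 3 (seek(-5, CUR)): offset=2
After 4 (read(3)): returned 'QM7', offset=5
After 5 (seek(-22, END)): offset=1
After 6 (tell()): offset=1
After 7 (read(6)): returned 'QQM77O', offset=7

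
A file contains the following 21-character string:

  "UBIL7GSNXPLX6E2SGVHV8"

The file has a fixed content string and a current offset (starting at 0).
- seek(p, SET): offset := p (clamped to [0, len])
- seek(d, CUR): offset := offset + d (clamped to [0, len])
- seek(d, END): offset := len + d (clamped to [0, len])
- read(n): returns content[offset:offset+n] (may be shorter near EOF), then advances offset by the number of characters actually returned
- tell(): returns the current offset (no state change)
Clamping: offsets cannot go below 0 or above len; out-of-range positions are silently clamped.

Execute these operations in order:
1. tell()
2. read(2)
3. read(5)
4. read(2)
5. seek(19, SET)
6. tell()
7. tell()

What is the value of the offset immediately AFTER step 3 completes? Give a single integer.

After 1 (tell()): offset=0
After 2 (read(2)): returned 'UB', offset=2
After 3 (read(5)): returned 'IL7GS', offset=7

Answer: 7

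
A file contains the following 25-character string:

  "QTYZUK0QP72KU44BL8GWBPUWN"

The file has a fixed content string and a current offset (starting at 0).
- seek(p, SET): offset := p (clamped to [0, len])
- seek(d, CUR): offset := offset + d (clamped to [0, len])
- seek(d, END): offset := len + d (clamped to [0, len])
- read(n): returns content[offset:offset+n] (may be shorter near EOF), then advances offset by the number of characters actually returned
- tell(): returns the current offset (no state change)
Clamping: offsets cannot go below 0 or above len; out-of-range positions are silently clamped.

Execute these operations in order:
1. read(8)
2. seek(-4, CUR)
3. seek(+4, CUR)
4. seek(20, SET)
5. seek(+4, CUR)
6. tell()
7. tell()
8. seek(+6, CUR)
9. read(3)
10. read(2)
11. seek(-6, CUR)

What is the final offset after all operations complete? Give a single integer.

Answer: 19

Derivation:
After 1 (read(8)): returned 'QTYZUK0Q', offset=8
After 2 (seek(-4, CUR)): offset=4
After 3 (seek(+4, CUR)): offset=8
After 4 (seek(20, SET)): offset=20
After 5 (seek(+4, CUR)): offset=24
After 6 (tell()): offset=24
After 7 (tell()): offset=24
After 8 (seek(+6, CUR)): offset=25
After 9 (read(3)): returned '', offset=25
After 10 (read(2)): returned '', offset=25
After 11 (seek(-6, CUR)): offset=19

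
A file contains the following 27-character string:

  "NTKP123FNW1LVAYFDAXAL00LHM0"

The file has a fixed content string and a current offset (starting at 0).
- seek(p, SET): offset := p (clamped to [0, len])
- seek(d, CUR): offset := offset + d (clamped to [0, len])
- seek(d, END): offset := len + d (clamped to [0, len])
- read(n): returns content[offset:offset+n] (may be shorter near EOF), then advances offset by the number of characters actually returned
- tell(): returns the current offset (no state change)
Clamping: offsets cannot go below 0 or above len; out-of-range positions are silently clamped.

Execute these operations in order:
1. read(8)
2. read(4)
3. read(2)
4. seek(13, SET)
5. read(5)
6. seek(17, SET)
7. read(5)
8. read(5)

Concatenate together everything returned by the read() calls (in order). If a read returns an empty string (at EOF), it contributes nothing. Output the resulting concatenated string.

Answer: NTKP123FNW1LVAAYFDAAXAL00LHM0

Derivation:
After 1 (read(8)): returned 'NTKP123F', offset=8
After 2 (read(4)): returned 'NW1L', offset=12
After 3 (read(2)): returned 'VA', offset=14
After 4 (seek(13, SET)): offset=13
After 5 (read(5)): returned 'AYFDA', offset=18
After 6 (seek(17, SET)): offset=17
After 7 (read(5)): returned 'AXAL0', offset=22
After 8 (read(5)): returned '0LHM0', offset=27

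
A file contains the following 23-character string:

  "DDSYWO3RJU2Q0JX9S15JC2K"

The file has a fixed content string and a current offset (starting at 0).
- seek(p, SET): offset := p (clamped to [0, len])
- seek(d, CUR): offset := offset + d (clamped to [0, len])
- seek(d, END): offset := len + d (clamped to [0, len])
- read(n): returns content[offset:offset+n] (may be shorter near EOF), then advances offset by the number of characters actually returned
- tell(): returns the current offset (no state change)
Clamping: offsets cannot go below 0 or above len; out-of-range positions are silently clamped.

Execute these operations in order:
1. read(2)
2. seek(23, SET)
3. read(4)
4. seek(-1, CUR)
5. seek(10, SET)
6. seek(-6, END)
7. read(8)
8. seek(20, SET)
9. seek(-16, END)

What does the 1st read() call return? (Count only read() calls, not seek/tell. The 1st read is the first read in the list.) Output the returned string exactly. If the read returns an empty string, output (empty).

After 1 (read(2)): returned 'DD', offset=2
After 2 (seek(23, SET)): offset=23
After 3 (read(4)): returned '', offset=23
After 4 (seek(-1, CUR)): offset=22
After 5 (seek(10, SET)): offset=10
After 6 (seek(-6, END)): offset=17
After 7 (read(8)): returned '15JC2K', offset=23
After 8 (seek(20, SET)): offset=20
After 9 (seek(-16, END)): offset=7

Answer: DD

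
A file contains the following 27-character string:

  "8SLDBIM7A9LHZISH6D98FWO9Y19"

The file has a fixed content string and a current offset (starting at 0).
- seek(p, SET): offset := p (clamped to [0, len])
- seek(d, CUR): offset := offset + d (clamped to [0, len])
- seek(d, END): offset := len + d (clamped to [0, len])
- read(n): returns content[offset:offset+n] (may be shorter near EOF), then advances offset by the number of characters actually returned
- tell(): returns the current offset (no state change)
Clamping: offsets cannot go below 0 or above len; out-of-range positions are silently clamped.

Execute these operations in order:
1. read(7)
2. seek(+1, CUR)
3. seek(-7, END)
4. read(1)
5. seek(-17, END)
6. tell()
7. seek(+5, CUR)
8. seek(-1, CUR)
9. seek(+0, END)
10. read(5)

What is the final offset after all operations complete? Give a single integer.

After 1 (read(7)): returned '8SLDBIM', offset=7
After 2 (seek(+1, CUR)): offset=8
After 3 (seek(-7, END)): offset=20
After 4 (read(1)): returned 'F', offset=21
After 5 (seek(-17, END)): offset=10
After 6 (tell()): offset=10
After 7 (seek(+5, CUR)): offset=15
After 8 (seek(-1, CUR)): offset=14
After 9 (seek(+0, END)): offset=27
After 10 (read(5)): returned '', offset=27

Answer: 27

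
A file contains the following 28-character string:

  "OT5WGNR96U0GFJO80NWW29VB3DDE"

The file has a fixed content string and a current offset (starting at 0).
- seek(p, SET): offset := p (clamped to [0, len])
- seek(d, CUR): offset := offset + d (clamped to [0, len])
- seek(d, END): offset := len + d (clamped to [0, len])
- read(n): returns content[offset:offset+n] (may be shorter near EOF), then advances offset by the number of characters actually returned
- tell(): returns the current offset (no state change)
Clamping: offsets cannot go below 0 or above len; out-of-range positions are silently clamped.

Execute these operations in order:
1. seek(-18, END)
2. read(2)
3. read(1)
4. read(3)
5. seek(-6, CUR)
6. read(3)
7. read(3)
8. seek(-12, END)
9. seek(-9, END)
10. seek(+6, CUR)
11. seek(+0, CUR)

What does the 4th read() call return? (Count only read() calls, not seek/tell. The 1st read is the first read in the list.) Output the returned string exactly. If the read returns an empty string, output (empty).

After 1 (seek(-18, END)): offset=10
After 2 (read(2)): returned '0G', offset=12
After 3 (read(1)): returned 'F', offset=13
After 4 (read(3)): returned 'JO8', offset=16
After 5 (seek(-6, CUR)): offset=10
After 6 (read(3)): returned '0GF', offset=13
After 7 (read(3)): returned 'JO8', offset=16
After 8 (seek(-12, END)): offset=16
After 9 (seek(-9, END)): offset=19
After 10 (seek(+6, CUR)): offset=25
After 11 (seek(+0, CUR)): offset=25

Answer: 0GF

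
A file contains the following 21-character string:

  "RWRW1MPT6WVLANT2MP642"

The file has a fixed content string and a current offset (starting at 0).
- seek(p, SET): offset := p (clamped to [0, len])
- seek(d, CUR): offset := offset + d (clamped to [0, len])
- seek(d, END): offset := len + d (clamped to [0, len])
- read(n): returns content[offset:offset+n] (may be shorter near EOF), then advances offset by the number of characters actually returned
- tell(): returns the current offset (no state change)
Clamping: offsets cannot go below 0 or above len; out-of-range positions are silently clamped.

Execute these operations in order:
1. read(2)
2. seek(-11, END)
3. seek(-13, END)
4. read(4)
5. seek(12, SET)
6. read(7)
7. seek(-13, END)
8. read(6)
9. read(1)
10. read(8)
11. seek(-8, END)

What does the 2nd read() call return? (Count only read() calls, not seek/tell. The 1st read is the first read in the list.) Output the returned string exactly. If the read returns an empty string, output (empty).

Answer: 6WVL

Derivation:
After 1 (read(2)): returned 'RW', offset=2
After 2 (seek(-11, END)): offset=10
After 3 (seek(-13, END)): offset=8
After 4 (read(4)): returned '6WVL', offset=12
After 5 (seek(12, SET)): offset=12
After 6 (read(7)): returned 'ANT2MP6', offset=19
After 7 (seek(-13, END)): offset=8
After 8 (read(6)): returned '6WVLAN', offset=14
After 9 (read(1)): returned 'T', offset=15
After 10 (read(8)): returned '2MP642', offset=21
After 11 (seek(-8, END)): offset=13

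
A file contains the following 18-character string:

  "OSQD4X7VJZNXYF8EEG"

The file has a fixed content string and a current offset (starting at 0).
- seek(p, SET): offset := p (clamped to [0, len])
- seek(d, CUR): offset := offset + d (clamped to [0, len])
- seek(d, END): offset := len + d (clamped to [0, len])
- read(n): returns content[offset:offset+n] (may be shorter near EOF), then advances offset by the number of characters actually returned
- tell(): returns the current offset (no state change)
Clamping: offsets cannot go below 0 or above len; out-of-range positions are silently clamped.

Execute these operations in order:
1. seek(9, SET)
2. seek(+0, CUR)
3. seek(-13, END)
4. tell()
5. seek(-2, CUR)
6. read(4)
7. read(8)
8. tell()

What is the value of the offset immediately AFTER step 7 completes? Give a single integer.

After 1 (seek(9, SET)): offset=9
After 2 (seek(+0, CUR)): offset=9
After 3 (seek(-13, END)): offset=5
After 4 (tell()): offset=5
After 5 (seek(-2, CUR)): offset=3
After 6 (read(4)): returned 'D4X7', offset=7
After 7 (read(8)): returned 'VJZNXYF8', offset=15

Answer: 15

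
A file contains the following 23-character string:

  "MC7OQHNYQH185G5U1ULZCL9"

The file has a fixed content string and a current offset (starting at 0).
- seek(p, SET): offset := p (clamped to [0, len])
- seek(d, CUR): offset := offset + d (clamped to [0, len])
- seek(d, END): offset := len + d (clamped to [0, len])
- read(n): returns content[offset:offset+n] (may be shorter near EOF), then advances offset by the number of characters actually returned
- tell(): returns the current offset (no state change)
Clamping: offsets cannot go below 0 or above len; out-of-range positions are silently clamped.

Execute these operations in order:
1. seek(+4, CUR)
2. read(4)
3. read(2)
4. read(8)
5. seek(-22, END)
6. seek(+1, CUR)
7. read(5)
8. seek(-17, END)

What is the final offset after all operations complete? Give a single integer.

Answer: 6

Derivation:
After 1 (seek(+4, CUR)): offset=4
After 2 (read(4)): returned 'QHNY', offset=8
After 3 (read(2)): returned 'QH', offset=10
After 4 (read(8)): returned '185G5U1U', offset=18
After 5 (seek(-22, END)): offset=1
After 6 (seek(+1, CUR)): offset=2
After 7 (read(5)): returned '7OQHN', offset=7
After 8 (seek(-17, END)): offset=6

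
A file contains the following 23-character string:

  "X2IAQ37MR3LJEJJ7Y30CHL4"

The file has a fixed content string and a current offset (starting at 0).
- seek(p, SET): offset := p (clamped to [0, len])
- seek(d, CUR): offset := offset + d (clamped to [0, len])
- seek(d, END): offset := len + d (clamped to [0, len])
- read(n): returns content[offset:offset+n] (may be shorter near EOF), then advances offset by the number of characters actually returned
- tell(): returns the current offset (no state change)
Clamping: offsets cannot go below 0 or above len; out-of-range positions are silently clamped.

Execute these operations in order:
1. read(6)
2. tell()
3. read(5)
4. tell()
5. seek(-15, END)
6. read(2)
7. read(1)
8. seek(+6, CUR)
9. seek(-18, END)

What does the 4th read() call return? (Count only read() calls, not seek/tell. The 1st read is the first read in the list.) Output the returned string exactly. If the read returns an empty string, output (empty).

After 1 (read(6)): returned 'X2IAQ3', offset=6
After 2 (tell()): offset=6
After 3 (read(5)): returned '7MR3L', offset=11
After 4 (tell()): offset=11
After 5 (seek(-15, END)): offset=8
After 6 (read(2)): returned 'R3', offset=10
After 7 (read(1)): returned 'L', offset=11
After 8 (seek(+6, CUR)): offset=17
After 9 (seek(-18, END)): offset=5

Answer: L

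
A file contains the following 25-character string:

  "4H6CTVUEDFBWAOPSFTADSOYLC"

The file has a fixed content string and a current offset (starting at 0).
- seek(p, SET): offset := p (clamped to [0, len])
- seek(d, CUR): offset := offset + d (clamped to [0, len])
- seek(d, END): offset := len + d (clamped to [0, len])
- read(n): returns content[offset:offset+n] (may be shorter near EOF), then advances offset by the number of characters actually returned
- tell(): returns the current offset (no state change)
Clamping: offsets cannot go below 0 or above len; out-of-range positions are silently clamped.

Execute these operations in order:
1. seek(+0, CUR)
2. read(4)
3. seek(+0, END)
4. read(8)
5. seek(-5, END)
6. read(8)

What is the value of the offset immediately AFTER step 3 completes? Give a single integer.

After 1 (seek(+0, CUR)): offset=0
After 2 (read(4)): returned '4H6C', offset=4
After 3 (seek(+0, END)): offset=25

Answer: 25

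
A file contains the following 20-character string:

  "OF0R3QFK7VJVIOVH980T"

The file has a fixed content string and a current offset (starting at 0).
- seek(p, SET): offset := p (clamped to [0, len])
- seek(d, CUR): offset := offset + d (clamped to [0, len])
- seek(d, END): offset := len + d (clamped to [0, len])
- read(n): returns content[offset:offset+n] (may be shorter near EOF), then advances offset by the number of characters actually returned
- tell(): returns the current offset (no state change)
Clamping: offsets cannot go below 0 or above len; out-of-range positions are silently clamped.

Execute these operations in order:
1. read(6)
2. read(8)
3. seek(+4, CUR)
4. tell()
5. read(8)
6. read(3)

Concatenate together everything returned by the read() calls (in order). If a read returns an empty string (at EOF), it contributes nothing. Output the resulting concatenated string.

Answer: OF0R3QFK7VJVIO0T

Derivation:
After 1 (read(6)): returned 'OF0R3Q', offset=6
After 2 (read(8)): returned 'FK7VJVIO', offset=14
After 3 (seek(+4, CUR)): offset=18
After 4 (tell()): offset=18
After 5 (read(8)): returned '0T', offset=20
After 6 (read(3)): returned '', offset=20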